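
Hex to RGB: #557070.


55 → 85 (R)
70 → 112 (G)
70 → 112 (B)
= RGB(85, 112, 112)


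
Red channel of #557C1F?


Color: #557C1F
R = 55 = 85
G = 7C = 124
B = 1F = 31
Red = 85


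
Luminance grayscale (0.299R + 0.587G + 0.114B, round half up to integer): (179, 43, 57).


Gray = 0.299×R + 0.587×G + 0.114×B
Gray = 0.299×179 + 0.587×43 + 0.114×57
Gray = 53.521 + 25.241 + 6.498
Gray = 85.260 → round half up → 85
Gray = 85


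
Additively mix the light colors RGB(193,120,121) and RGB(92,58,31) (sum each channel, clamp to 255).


Additive: each channel = min(255, C₁+C₂)
R: 193+92 = 285 → 255
G: 120+58 = 178 → 178
B: 121+31 = 152 → 152
= RGB(255, 178, 152)


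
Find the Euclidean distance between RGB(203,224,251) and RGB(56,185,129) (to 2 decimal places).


d = √[(R₁-R₂)² + (G₁-G₂)² + (B₁-B₂)²]
d = √[(203-56)² + (224-185)² + (251-129)²]
d = √[21609 + 1521 + 14884]
d = √38014
d ≈ 194.97


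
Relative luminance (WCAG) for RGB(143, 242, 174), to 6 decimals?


Linearize each channel (sRGB transfer function): c = v/255; c_lin = c/12.92 if c ≤ 0.04045, else ((c+0.055)/1.055)^2.4
  R: 143/255 ≈ 0.560784 > 0.04045 → ((0.560784+0.055)/1.055)^2.4 ≈ 0.274677
  G: 242/255 ≈ 0.949020 > 0.04045 → ((0.949020+0.055)/1.055)^2.4 ≈ 0.887923
  B: 174/255 ≈ 0.682353 > 0.04045 → ((0.682353+0.055)/1.055)^2.4 ≈ 0.423268
R_lin = 0.274677, G_lin = 0.887923, B_lin = 0.423268
L = 0.2126×R + 0.7152×G + 0.0722×B
L = 0.2126×0.274677 + 0.7152×0.887923 + 0.0722×0.423268
L ≈ 0.723999


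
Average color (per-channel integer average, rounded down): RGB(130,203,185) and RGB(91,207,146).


Midpoint: each channel = ⌊(C₁+C₂)/2⌋
R: ⌊(130+91)/2⌋ = 110
G: ⌊(203+207)/2⌋ = 205
B: ⌊(185+146)/2⌋ = 165
= RGB(110, 205, 165)


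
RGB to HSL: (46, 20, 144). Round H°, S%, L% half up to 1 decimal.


Normalize: R'=46/255≈0.1804, G'=20/255≈0.0784, B'=144/255≈0.5647
Max=144/255, Min=20/255, Δ=Max-Min=124/255
L = (Max+Min)/2 = (144+20)/510 = 164/510 = 0.32156… → L = 32.2%
L ≤ 0.5 → S = Δ/(Max+Min) = 124/(144+20) = 124/164 = 0.75609… → S = 75.6%
(the 1/255 factors cancel in S and H, so raw channel differences can be used)
Max is B' → H = 60 × ((R-G)/Δ + 4) = 60 × ((46-20)/124 + 4)
  26/124 + 4 = 0.2096… + 4 = 4.2096…
  H = 60 × 4.2096… = 252.580…° → H = 252.6°
= HSL(252.6°, 75.6%, 32.2%)


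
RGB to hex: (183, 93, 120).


R = 183 → B7 (hex)
G = 93 → 5D (hex)
B = 120 → 78 (hex)
Hex = #B75D78


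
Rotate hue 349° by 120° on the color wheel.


New hue = (H + rotation) mod 360
New hue = (349 + 120) mod 360
= 469 mod 360
= 109°


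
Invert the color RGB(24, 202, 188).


Invert: (255-R, 255-G, 255-B)
R: 255-24 = 231
G: 255-202 = 53
B: 255-188 = 67
= RGB(231, 53, 67)


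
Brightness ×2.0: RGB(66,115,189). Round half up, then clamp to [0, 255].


Multiply each channel by 2.0, round half up, clamp to [0, 255]
R: 66×2.0 = 132
G: 115×2.0 = 230
B: 189×2.0 = 378 → clamp → 255
= RGB(132, 230, 255)


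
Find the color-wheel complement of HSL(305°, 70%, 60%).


Complement = opposite side of color wheel = hue + 180°
H' = (305 + 180) mod 360 = 125°
S and L unchanged.
= HSL(125°, 70%, 60%)


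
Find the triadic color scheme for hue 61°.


Triadic: equally spaced at 120° intervals
H1 = 61°
H2 = (61 + 120) mod 360 = 181°
H3 = (61 + 240) mod 360 = 301°
Triadic = 61°, 181°, 301°


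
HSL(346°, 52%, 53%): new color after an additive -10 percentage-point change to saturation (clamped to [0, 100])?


Original S = 52%
Adjustment = -10 percentage points
New S = 52 + (-10) = 42
Clamp to [0, 100] → 42
= HSL(346°, 42%, 53%)


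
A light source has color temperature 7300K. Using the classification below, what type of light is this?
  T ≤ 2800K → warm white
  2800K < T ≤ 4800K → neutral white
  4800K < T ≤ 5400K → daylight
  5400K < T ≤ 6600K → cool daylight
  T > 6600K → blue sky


Temperature: 7300K
7300K > 6600K → blue sky
Classification: blue sky


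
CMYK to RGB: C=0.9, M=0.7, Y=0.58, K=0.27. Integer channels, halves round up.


R = 255 × (1-C) × (1-K) = 255 × 0.10 × 0.73 = 18.615 → 19
G = 255 × (1-M) × (1-K) = 255 × 0.30 × 0.73 = 55.845 → 56
B = 255 × (1-Y) × (1-K) = 255 × 0.42 × 0.73 = 78.183 → 78
= RGB(19, 56, 78)


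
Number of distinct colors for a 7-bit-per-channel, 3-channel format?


Total bits = 7 bits/channel × 3 channels = 21 bits
Distinct colors = 2^21
= 2,097,152 colors


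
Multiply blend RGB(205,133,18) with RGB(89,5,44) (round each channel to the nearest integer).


Multiply: C = A×B/255, rounded to nearest integer
R: 205×89/255 = 18245/255 ≈ 71.549 → 72
G: 133×5/255 = 665/255 ≈ 2.608 → 3
B: 18×44/255 = 792/255 ≈ 3.106 → 3
= RGB(72, 3, 3)


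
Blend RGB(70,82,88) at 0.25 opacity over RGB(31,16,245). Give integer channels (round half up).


C = α×F + (1-α)×B, with 1-α = 0.75
R: 0.25×70 + 0.75×31 = 17.50 + 23.25 = 40.75 → 41
G: 0.25×82 + 0.75×16 = 20.50 + 12.00 = 32.50 → 33
B: 0.25×88 + 0.75×245 = 22.00 + 183.75 = 205.75 → 206
= RGB(41, 33, 206)


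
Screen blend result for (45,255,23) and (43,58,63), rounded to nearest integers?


Screen: C = 255 - (255-A)×(255-B)/255, rounded to nearest integer
R: 255 - (255-45)×(255-43)/255 = 255 - 44520/255 ≈ 255 - 174.588 = 80.412 → 80
G: 255 - (255-255)×(255-58)/255 = 255 - 0/255 ≈ 255 - 0.000 = 255.000 → 255
B: 255 - (255-23)×(255-63)/255 = 255 - 44544/255 ≈ 255 - 174.682 = 80.318 → 80
= RGB(80, 255, 80)


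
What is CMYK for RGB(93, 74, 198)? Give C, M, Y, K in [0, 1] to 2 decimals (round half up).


R'=93/255≈0.3647, G'=74/255≈0.2902, B'=198/255≈0.7765
K = 1 - max(R',G',B') = 1 - 198/255 = 57/255 = 0.22352… → 0.22
(1-R'-K)/(1-K) simplifies to (max-R)/max with max = 198:
C = (198-93)/198 = 105/198 = 0.53030… → 0.53
M = (198-74)/198 = 124/198 = 0.62626… → 0.63
Y = (198-198)/198 = 0/198 = 0 → 0.00
= CMYK(0.53, 0.63, 0.00, 0.22)


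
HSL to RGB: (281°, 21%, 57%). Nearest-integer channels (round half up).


H=281°, S=0.21, L=0.57
C = (1-|2L-1|)×S = (1-|0.14|)×0.21 = 0.1806
H' = H/60 = 281/60 ≈ 4.6833; X = C×(1-|H' mod 2 - 1|) = 0.12341
m = L - C/2 = 0.57 - 0.0903 = 0.4797
Sector ⌊H'⌋ = 4 → (R',G',B') = (0.12341, 0.0, 0.1806)
RGB = ((R'+m)×255, (G'+m)×255, (B'+m)×255) = (153.79305, 122.3235, 168.3765)
Round half up → RGB(154, 122, 168)


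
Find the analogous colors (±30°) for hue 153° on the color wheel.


Base hue: 153°
Left analog: (153 - 30) mod 360 = 123°
Right analog: (153 + 30) mod 360 = 183°
Analogous hues = 123° and 183°


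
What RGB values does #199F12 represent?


19 → 25 (R)
9F → 159 (G)
12 → 18 (B)
= RGB(25, 159, 18)


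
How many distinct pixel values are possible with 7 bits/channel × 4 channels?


Total bits = 7 bits/channel × 4 channels = 28 bits
Distinct pixel values = 2^28
= 268,435,456 pixel values


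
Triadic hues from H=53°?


Triadic: equally spaced at 120° intervals
H1 = 53°
H2 = (53 + 120) mod 360 = 173°
H3 = (53 + 240) mod 360 = 293°
Triadic = 53°, 173°, 293°


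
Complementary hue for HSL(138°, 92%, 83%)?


Complement = opposite side of color wheel = hue + 180°
H' = (138 + 180) mod 360 = 318°
S and L unchanged.
= HSL(318°, 92%, 83%)


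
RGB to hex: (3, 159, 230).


R = 3 → 03 (hex)
G = 159 → 9F (hex)
B = 230 → E6 (hex)
Hex = #039FE6


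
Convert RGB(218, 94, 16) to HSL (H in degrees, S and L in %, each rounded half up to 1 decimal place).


Normalize: R'=218/255≈0.8549, G'=94/255≈0.3686, B'=16/255≈0.0627
Max=218/255, Min=16/255, Δ=Max-Min=202/255
L = (Max+Min)/2 = (218+16)/510 = 234/510 = 0.45882… → L = 45.9%
L ≤ 0.5 → S = Δ/(Max+Min) = 202/(218+16) = 202/234 = 0.86324… → S = 86.3%
(the 1/255 factors cancel in S and H, so raw channel differences can be used)
Max is R' → H = 60 × (((G-B)/Δ) mod 6) = 60 × (((94-16)/202) mod 6)
  78/202 = 0.3861…
  H = 60 × 0.3861… = 23.168…° → H = 23.2°
= HSL(23.2°, 86.3%, 45.9%)


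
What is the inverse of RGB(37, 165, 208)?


Invert: (255-R, 255-G, 255-B)
R: 255-37 = 218
G: 255-165 = 90
B: 255-208 = 47
= RGB(218, 90, 47)


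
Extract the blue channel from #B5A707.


Color: #B5A707
R = B5 = 181
G = A7 = 167
B = 07 = 7
Blue = 7


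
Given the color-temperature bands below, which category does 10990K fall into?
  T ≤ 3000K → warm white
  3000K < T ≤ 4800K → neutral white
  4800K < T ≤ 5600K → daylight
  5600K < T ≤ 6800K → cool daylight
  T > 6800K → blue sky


Temperature: 10990K
10990K > 6800K → blue sky
Classification: blue sky


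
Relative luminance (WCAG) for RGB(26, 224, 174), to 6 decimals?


Linearize each channel (sRGB transfer function): c = v/255; c_lin = c/12.92 if c ≤ 0.04045, else ((c+0.055)/1.055)^2.4
  R: 26/255 ≈ 0.101961 > 0.04045 → ((0.101961+0.055)/1.055)^2.4 ≈ 0.010330
  G: 224/255 ≈ 0.878431 > 0.04045 → ((0.878431+0.055)/1.055)^2.4 ≈ 0.745404
  B: 174/255 ≈ 0.682353 > 0.04045 → ((0.682353+0.055)/1.055)^2.4 ≈ 0.423268
R_lin = 0.010330, G_lin = 0.745404, B_lin = 0.423268
L = 0.2126×R + 0.7152×G + 0.0722×B
L = 0.2126×0.010330 + 0.7152×0.745404 + 0.0722×0.423268
L ≈ 0.565869


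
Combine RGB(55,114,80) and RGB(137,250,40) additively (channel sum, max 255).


Additive: each channel = min(255, C₁+C₂)
R: 55+137 = 192 → 192
G: 114+250 = 364 → 255
B: 80+40 = 120 → 120
= RGB(192, 255, 120)


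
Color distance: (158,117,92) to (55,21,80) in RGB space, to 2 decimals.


d = √[(R₁-R₂)² + (G₁-G₂)² + (B₁-B₂)²]
d = √[(158-55)² + (117-21)² + (92-80)²]
d = √[10609 + 9216 + 144]
d = √19969
d ≈ 141.31


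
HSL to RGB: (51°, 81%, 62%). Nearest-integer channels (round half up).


H=51°, S=0.81, L=0.62
C = (1-|2L-1|)×S = (1-|0.24|)×0.81 = 0.6156
H' = H/60 = 51/60 ≈ 0.8500; X = C×(1-|H' mod 2 - 1|) = 0.52326
m = L - C/2 = 0.62 - 0.3078 = 0.3122
Sector ⌊H'⌋ = 0 → (R',G',B') = (0.6156, 0.52326, 0.0)
RGB = ((R'+m)×255, (G'+m)×255, (B'+m)×255) = (236.589, 213.0423, 79.611)
Round half up → RGB(237, 213, 80)


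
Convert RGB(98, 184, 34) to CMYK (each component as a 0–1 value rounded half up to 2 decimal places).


R'=98/255≈0.3843, G'=184/255≈0.7216, B'=34/255≈0.1333
K = 1 - max(R',G',B') = 1 - 184/255 = 71/255 = 0.27843… → 0.28
(1-R'-K)/(1-K) simplifies to (max-R)/max with max = 184:
C = (184-98)/184 = 86/184 = 0.46739… → 0.47
M = (184-184)/184 = 0/184 = 0 → 0.00
Y = (184-34)/184 = 150/184 = 0.81521… → 0.82
= CMYK(0.47, 0.00, 0.82, 0.28)


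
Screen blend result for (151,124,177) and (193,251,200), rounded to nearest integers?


Screen: C = 255 - (255-A)×(255-B)/255, rounded to nearest integer
R: 255 - (255-151)×(255-193)/255 = 255 - 6448/255 ≈ 255 - 25.286 = 229.714 → 230
G: 255 - (255-124)×(255-251)/255 = 255 - 524/255 ≈ 255 - 2.055 = 252.945 → 253
B: 255 - (255-177)×(255-200)/255 = 255 - 4290/255 ≈ 255 - 16.824 = 238.176 → 238
= RGB(230, 253, 238)


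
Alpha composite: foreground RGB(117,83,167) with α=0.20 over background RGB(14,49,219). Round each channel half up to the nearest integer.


C = α×F + (1-α)×B, with 1-α = 0.80
R: 0.20×117 + 0.80×14 = 23.40 + 11.20 = 34.60 → 35
G: 0.20×83 + 0.80×49 = 16.60 + 39.20 = 55.80 → 56
B: 0.20×167 + 0.80×219 = 33.40 + 175.20 = 208.60 → 209
= RGB(35, 56, 209)


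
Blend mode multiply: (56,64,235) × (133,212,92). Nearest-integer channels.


Multiply: C = A×B/255, rounded to nearest integer
R: 56×133/255 = 7448/255 ≈ 29.208 → 29
G: 64×212/255 = 13568/255 ≈ 53.208 → 53
B: 235×92/255 = 21620/255 ≈ 84.784 → 85
= RGB(29, 53, 85)


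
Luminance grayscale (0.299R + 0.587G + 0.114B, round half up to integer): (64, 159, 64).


Gray = 0.299×R + 0.587×G + 0.114×B
Gray = 0.299×64 + 0.587×159 + 0.114×64
Gray = 19.136 + 93.333 + 7.296
Gray = 119.765 → round half up → 120
Gray = 120


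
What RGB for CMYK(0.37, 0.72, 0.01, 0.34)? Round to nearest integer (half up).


R = 255 × (1-C) × (1-K) = 255 × 0.63 × 0.66 = 106.029 → 106
G = 255 × (1-M) × (1-K) = 255 × 0.28 × 0.66 = 47.124 → 47
B = 255 × (1-Y) × (1-K) = 255 × 0.99 × 0.66 = 166.617 → 167
= RGB(106, 47, 167)


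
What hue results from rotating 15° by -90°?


New hue = (H + rotation) mod 360
New hue = (15 -90) mod 360
= -75 mod 360
= 285°


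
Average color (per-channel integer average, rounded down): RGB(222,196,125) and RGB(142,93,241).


Midpoint: each channel = ⌊(C₁+C₂)/2⌋
R: ⌊(222+142)/2⌋ = 182
G: ⌊(196+93)/2⌋ = 144
B: ⌊(125+241)/2⌋ = 183
= RGB(182, 144, 183)


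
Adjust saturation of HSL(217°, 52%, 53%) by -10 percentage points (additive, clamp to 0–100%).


Original S = 52%
Adjustment = -10 percentage points
New S = 52 + (-10) = 42
Clamp to [0, 100] → 42
= HSL(217°, 42%, 53%)


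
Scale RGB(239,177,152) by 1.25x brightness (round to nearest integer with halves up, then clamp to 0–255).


Multiply each channel by 1.25, round half up, clamp to [0, 255]
R: 239×1.25 = 298.75 → round → 299 → clamp → 255
G: 177×1.25 = 221.25 → round → 221
B: 152×1.25 = 190
= RGB(255, 221, 190)


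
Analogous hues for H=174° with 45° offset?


Base hue: 174°
Left analog: (174 - 45) mod 360 = 129°
Right analog: (174 + 45) mod 360 = 219°
Analogous hues = 129° and 219°


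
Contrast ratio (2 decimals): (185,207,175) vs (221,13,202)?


Linearize each sRGB channel c=v/255: c/12.92 if c ≤ 0.04045 else ((c+0.055)/1.055)^2.4
L = 0.2126×R_lin + 0.7152×G_lin + 0.0722×B_lin
Color 1 (185,207,175):
  R=185: 185/255≈0.7255 > 0.04045 → ((0.7255+0.055)/1.055)^2.4 ≈ 0.48515
  G=207: 207/255≈0.8118 > 0.04045 → ((0.8118+0.055)/1.055)^2.4 ≈ 0.62396
  B=175: 175/255≈0.6863 > 0.04045 → ((0.6863+0.055)/1.055)^2.4 ≈ 0.42869
  L1 = 0.2126×0.48515 + 0.7152×0.62396 + 0.0722×0.42869 ≈ 0.58035
Color 2 (221,13,202):
  R=221: 221/255≈0.8667 > 0.04045 → ((0.8667+0.055)/1.055)^2.4 ≈ 0.72306
  G=13: 13/255≈0.0510 > 0.04045 → ((0.0510+0.055)/1.055)^2.4 ≈ 0.00402
  B=202: 202/255≈0.7922 > 0.04045 → ((0.7922+0.055)/1.055)^2.4 ≈ 0.59062
  L2 = 0.2126×0.72306 + 0.7152×0.00402 + 0.0722×0.59062 ≈ 0.19924
Lighter = 0.58035, Darker = 0.19924
Ratio = (L_lighter + 0.05) / (L_darker + 0.05)
Ratio = (0.58035 + 0.05) / (0.19924 + 0.05) = 0.63035 / 0.24924 ≈ 2.5291
Ratio ≈ 2.53:1


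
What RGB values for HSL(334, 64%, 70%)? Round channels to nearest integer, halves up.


H=334°, S=0.64, L=0.70
C = (1-|2L-1|)×S = (1-|0.40|)×0.64 = 0.384
H' = H/60 = 334/60 ≈ 5.5667; X = C×(1-|H' mod 2 - 1|) = 0.1664
m = L - C/2 = 0.70 - 0.192 = 0.508
Sector ⌊H'⌋ = 5 → (R',G',B') = (0.384, 0.0, 0.1664)
RGB = ((R'+m)×255, (G'+m)×255, (B'+m)×255) = (227.46, 129.54, 171.972)
Round half up → RGB(227, 130, 172)


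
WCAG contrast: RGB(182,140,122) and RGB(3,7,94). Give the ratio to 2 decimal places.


Linearize each sRGB channel c=v/255: c/12.92 if c ≤ 0.04045 else ((c+0.055)/1.055)^2.4
L = 0.2126×R_lin + 0.7152×G_lin + 0.0722×B_lin
Color 1 (182,140,122):
  R=182: 182/255≈0.7137 > 0.04045 → ((0.7137+0.055)/1.055)^2.4 ≈ 0.46778
  G=140: 140/255≈0.5490 > 0.04045 → ((0.5490+0.055)/1.055)^2.4 ≈ 0.26225
  B=122: 122/255≈0.4784 > 0.04045 → ((0.4784+0.055)/1.055)^2.4 ≈ 0.19462
  L1 = 0.2126×0.46778 + 0.7152×0.26225 + 0.0722×0.19462 ≈ 0.30106
Color 2 (3,7,94):
  R=3: 3/255≈0.0118 ≤ 0.04045 → 0.0118/12.92 ≈ 0.00091
  G=7: 7/255≈0.0275 ≤ 0.04045 → 0.0275/12.92 ≈ 0.00212
  B=94: 94/255≈0.3686 > 0.04045 → ((0.3686+0.055)/1.055)^2.4 ≈ 0.11193
  L2 = 0.2126×0.00091 + 0.7152×0.00212 + 0.0722×0.11193 ≈ 0.00979
Lighter = 0.30106, Darker = 0.00979
Ratio = (L_lighter + 0.05) / (L_darker + 0.05)
Ratio = (0.30106 + 0.05) / (0.00979 + 0.05) = 0.35106 / 0.05979 ≈ 5.8712
Ratio ≈ 5.87:1


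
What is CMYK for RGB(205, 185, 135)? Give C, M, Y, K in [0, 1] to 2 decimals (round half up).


R'=205/255≈0.8039, G'=185/255≈0.7255, B'=135/255≈0.5294
K = 1 - max(R',G',B') = 1 - 205/255 = 50/255 = 0.19607… → 0.20
(1-R'-K)/(1-K) simplifies to (max-R)/max with max = 205:
C = (205-205)/205 = 0/205 = 0 → 0.00
M = (205-185)/205 = 20/205 = 0.09756… → 0.10
Y = (205-135)/205 = 70/205 = 0.34146… → 0.34
= CMYK(0.00, 0.10, 0.34, 0.20)


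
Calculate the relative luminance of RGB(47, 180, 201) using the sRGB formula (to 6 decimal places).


Linearize each channel (sRGB transfer function): c = v/255; c_lin = c/12.92 if c ≤ 0.04045, else ((c+0.055)/1.055)^2.4
  R: 47/255 ≈ 0.184314 > 0.04045 → ((0.184314+0.055)/1.055)^2.4 ≈ 0.028426
  G: 180/255 ≈ 0.705882 > 0.04045 → ((0.705882+0.055)/1.055)^2.4 ≈ 0.456411
  B: 201/255 ≈ 0.788235 > 0.04045 → ((0.788235+0.055)/1.055)^2.4 ≈ 0.584078
R_lin = 0.028426, G_lin = 0.456411, B_lin = 0.584078
L = 0.2126×R + 0.7152×G + 0.0722×B
L = 0.2126×0.028426 + 0.7152×0.456411 + 0.0722×0.584078
L ≈ 0.374639


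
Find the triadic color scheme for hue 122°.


Triadic: equally spaced at 120° intervals
H1 = 122°
H2 = (122 + 120) mod 360 = 242°
H3 = (122 + 240) mod 360 = 2°
Triadic = 122°, 242°, 2°


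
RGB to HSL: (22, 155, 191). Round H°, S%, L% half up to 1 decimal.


Normalize: R'=22/255≈0.0863, G'=155/255≈0.6078, B'=191/255≈0.7490
Max=191/255, Min=22/255, Δ=Max-Min=169/255
L = (Max+Min)/2 = (191+22)/510 = 213/510 = 0.41764… → L = 41.8%
L ≤ 0.5 → S = Δ/(Max+Min) = 169/(191+22) = 169/213 = 0.79342… → S = 79.3%
(the 1/255 factors cancel in S and H, so raw channel differences can be used)
Max is B' → H = 60 × ((R-G)/Δ + 4) = 60 × ((22-155)/169 + 4)
  -133/169 + 4 = -0.7869… + 4 = 3.2130…
  H = 60 × 3.2130… = 192.781…° → H = 192.8°
= HSL(192.8°, 79.3%, 41.8%)


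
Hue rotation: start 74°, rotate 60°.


New hue = (H + rotation) mod 360
New hue = (74 + 60) mod 360
= 134 mod 360
= 134°


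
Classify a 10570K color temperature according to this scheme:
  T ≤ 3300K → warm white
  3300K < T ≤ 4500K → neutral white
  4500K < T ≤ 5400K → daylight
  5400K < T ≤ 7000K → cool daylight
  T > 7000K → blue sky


Temperature: 10570K
10570K > 7000K → blue sky
Classification: blue sky


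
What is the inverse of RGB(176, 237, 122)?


Invert: (255-R, 255-G, 255-B)
R: 255-176 = 79
G: 255-237 = 18
B: 255-122 = 133
= RGB(79, 18, 133)


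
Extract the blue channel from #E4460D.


Color: #E4460D
R = E4 = 228
G = 46 = 70
B = 0D = 13
Blue = 13


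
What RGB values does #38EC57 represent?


38 → 56 (R)
EC → 236 (G)
57 → 87 (B)
= RGB(56, 236, 87)


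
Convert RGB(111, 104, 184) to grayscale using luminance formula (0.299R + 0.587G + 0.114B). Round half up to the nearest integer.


Gray = 0.299×R + 0.587×G + 0.114×B
Gray = 0.299×111 + 0.587×104 + 0.114×184
Gray = 33.189 + 61.048 + 20.976
Gray = 115.213 → round half up → 115
Gray = 115


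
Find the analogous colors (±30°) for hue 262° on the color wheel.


Base hue: 262°
Left analog: (262 - 30) mod 360 = 232°
Right analog: (262 + 30) mod 360 = 292°
Analogous hues = 232° and 292°


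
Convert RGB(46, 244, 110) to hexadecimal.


R = 46 → 2E (hex)
G = 244 → F4 (hex)
B = 110 → 6E (hex)
Hex = #2EF46E


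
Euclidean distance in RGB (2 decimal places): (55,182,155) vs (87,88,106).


d = √[(R₁-R₂)² + (G₁-G₂)² + (B₁-B₂)²]
d = √[(55-87)² + (182-88)² + (155-106)²]
d = √[1024 + 8836 + 2401]
d = √12261
d ≈ 110.73


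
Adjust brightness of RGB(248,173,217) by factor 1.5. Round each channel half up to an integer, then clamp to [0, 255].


Multiply each channel by 1.5, round half up, clamp to [0, 255]
R: 248×1.5 = 372 → clamp → 255
G: 173×1.5 = 259.5 → round → 260 → clamp → 255
B: 217×1.5 = 325.5 → round → 326 → clamp → 255
= RGB(255, 255, 255)


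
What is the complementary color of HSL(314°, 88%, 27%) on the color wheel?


Complement = opposite side of color wheel = hue + 180°
H' = (314 + 180) mod 360 = 134°
S and L unchanged.
= HSL(134°, 88%, 27%)


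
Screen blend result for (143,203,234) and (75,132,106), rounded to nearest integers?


Screen: C = 255 - (255-A)×(255-B)/255, rounded to nearest integer
R: 255 - (255-143)×(255-75)/255 = 255 - 20160/255 ≈ 255 - 79.059 = 175.941 → 176
G: 255 - (255-203)×(255-132)/255 = 255 - 6396/255 ≈ 255 - 25.082 = 229.918 → 230
B: 255 - (255-234)×(255-106)/255 = 255 - 3129/255 ≈ 255 - 12.271 = 242.729 → 243
= RGB(176, 230, 243)


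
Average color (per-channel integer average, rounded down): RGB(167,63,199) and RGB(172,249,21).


Midpoint: each channel = ⌊(C₁+C₂)/2⌋
R: ⌊(167+172)/2⌋ = 169
G: ⌊(63+249)/2⌋ = 156
B: ⌊(199+21)/2⌋ = 110
= RGB(169, 156, 110)


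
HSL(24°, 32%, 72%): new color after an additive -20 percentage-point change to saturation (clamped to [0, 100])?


Original S = 32%
Adjustment = -20 percentage points
New S = 32 + (-20) = 12
Clamp to [0, 100] → 12
= HSL(24°, 12%, 72%)


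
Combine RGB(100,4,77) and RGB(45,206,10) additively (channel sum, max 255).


Additive: each channel = min(255, C₁+C₂)
R: 100+45 = 145 → 145
G: 4+206 = 210 → 210
B: 77+10 = 87 → 87
= RGB(145, 210, 87)


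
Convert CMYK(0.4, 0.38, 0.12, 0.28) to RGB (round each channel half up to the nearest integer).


R = 255 × (1-C) × (1-K) = 255 × 0.60 × 0.72 = 110.16 → 110
G = 255 × (1-M) × (1-K) = 255 × 0.62 × 0.72 = 113.832 → 114
B = 255 × (1-Y) × (1-K) = 255 × 0.88 × 0.72 = 161.568 → 162
= RGB(110, 114, 162)


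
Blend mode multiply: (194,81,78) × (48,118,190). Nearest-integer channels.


Multiply: C = A×B/255, rounded to nearest integer
R: 194×48/255 = 9312/255 ≈ 36.518 → 37
G: 81×118/255 = 9558/255 ≈ 37.482 → 37
B: 78×190/255 = 14820/255 ≈ 58.118 → 58
= RGB(37, 37, 58)


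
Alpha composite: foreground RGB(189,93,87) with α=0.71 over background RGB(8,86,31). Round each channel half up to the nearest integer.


C = α×F + (1-α)×B, with 1-α = 0.29
R: 0.71×189 + 0.29×8 = 134.19 + 2.32 = 136.51 → 137
G: 0.71×93 + 0.29×86 = 66.03 + 24.94 = 90.97 → 91
B: 0.71×87 + 0.29×31 = 61.77 + 8.99 = 70.76 → 71
= RGB(137, 91, 71)


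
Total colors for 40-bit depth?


Colors = 2^bits = 2^40
= 1,099,511,627,776 colors


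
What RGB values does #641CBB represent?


64 → 100 (R)
1C → 28 (G)
BB → 187 (B)
= RGB(100, 28, 187)


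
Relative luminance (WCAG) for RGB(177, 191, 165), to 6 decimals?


Linearize each channel (sRGB transfer function): c = v/255; c_lin = c/12.92 if c ≤ 0.04045, else ((c+0.055)/1.055)^2.4
  R: 177/255 ≈ 0.694118 > 0.04045 → ((0.694118+0.055)/1.055)^2.4 ≈ 0.439657
  G: 191/255 ≈ 0.749020 > 0.04045 → ((0.749020+0.055)/1.055)^2.4 ≈ 0.520996
  B: 165/255 ≈ 0.647059 > 0.04045 → ((0.647059+0.055)/1.055)^2.4 ≈ 0.376262
R_lin = 0.439657, G_lin = 0.520996, B_lin = 0.376262
L = 0.2126×R + 0.7152×G + 0.0722×B
L = 0.2126×0.439657 + 0.7152×0.520996 + 0.0722×0.376262
L ≈ 0.493253


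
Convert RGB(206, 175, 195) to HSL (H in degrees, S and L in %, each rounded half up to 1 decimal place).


Normalize: R'=206/255≈0.8078, G'=175/255≈0.6863, B'=195/255≈0.7647
Max=206/255, Min=175/255, Δ=Max-Min=31/255
L = (Max+Min)/2 = (206+175)/510 = 381/510 = 0.74705… → L = 74.7%
L > 0.5 → S = Δ/(2-Max-Min) = 31/(510-206-175) = 31/129 = 0.24031… → S = 24.0%
(the 1/255 factors cancel in S and H, so raw channel differences can be used)
Max is R' → H = 60 × (((G-B)/Δ) mod 6) = 60 × (((175-195)/31) mod 6)
  (-20)/31 = -0.6451…; negative, so add 6 → 5.3548…
  H = 60 × 5.3548… = 321.290…° → H = 321.3°
= HSL(321.3°, 24.0%, 74.7%)


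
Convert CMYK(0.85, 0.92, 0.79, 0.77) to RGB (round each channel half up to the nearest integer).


R = 255 × (1-C) × (1-K) = 255 × 0.15 × 0.23 = 8.7975 → 9
G = 255 × (1-M) × (1-K) = 255 × 0.08 × 0.23 = 4.692 → 5
B = 255 × (1-Y) × (1-K) = 255 × 0.21 × 0.23 = 12.3165 → 12
= RGB(9, 5, 12)


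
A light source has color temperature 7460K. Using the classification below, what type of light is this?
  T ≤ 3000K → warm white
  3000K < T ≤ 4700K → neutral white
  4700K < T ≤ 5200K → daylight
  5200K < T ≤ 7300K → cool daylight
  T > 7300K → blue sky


Temperature: 7460K
7460K > 7300K → blue sky
Classification: blue sky


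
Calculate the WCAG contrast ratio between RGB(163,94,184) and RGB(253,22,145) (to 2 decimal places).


Linearize each sRGB channel c=v/255: c/12.92 if c ≤ 0.04045 else ((c+0.055)/1.055)^2.4
L = 0.2126×R_lin + 0.7152×G_lin + 0.0722×B_lin
Color 1 (163,94,184):
  R=163: 163/255≈0.6392 > 0.04045 → ((0.6392+0.055)/1.055)^2.4 ≈ 0.36625
  G=94: 94/255≈0.3686 > 0.04045 → ((0.3686+0.055)/1.055)^2.4 ≈ 0.11193
  B=184: 184/255≈0.7216 > 0.04045 → ((0.7216+0.055)/1.055)^2.4 ≈ 0.47932
  L1 = 0.2126×0.36625 + 0.7152×0.11193 + 0.0722×0.47932 ≈ 0.19253
Color 2 (253,22,145):
  R=253: 253/255≈0.9922 > 0.04045 → ((0.9922+0.055)/1.055)^2.4 ≈ 0.98225
  G=22: 22/255≈0.0863 > 0.04045 → ((0.0863+0.055)/1.055)^2.4 ≈ 0.00802
  B=145: 145/255≈0.5686 > 0.04045 → ((0.5686+0.055)/1.055)^2.4 ≈ 0.28315
  L2 = 0.2126×0.98225 + 0.7152×0.00802 + 0.0722×0.28315 ≈ 0.23501
Lighter = 0.23501, Darker = 0.19253
Ratio = (L_lighter + 0.05) / (L_darker + 0.05)
Ratio = (0.23501 + 0.05) / (0.19253 + 0.05) = 0.28501 / 0.24253 ≈ 1.1752
Ratio ≈ 1.18:1


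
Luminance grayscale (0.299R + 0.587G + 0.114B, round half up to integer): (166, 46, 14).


Gray = 0.299×R + 0.587×G + 0.114×B
Gray = 0.299×166 + 0.587×46 + 0.114×14
Gray = 49.634 + 27.002 + 1.596
Gray = 78.232 → round half up → 78
Gray = 78


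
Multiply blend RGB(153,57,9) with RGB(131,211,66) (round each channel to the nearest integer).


Multiply: C = A×B/255, rounded to nearest integer
R: 153×131/255 = 20043/255 ≈ 78.600 → 79
G: 57×211/255 = 12027/255 ≈ 47.165 → 47
B: 9×66/255 = 594/255 ≈ 2.329 → 2
= RGB(79, 47, 2)


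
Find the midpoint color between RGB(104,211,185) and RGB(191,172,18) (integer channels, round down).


Midpoint: each channel = ⌊(C₁+C₂)/2⌋
R: ⌊(104+191)/2⌋ = 147
G: ⌊(211+172)/2⌋ = 191
B: ⌊(185+18)/2⌋ = 101
= RGB(147, 191, 101)


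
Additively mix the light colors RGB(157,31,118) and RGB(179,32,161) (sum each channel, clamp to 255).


Additive: each channel = min(255, C₁+C₂)
R: 157+179 = 336 → 255
G: 31+32 = 63 → 63
B: 118+161 = 279 → 255
= RGB(255, 63, 255)


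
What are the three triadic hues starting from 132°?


Triadic: equally spaced at 120° intervals
H1 = 132°
H2 = (132 + 120) mod 360 = 252°
H3 = (132 + 240) mod 360 = 12°
Triadic = 132°, 252°, 12°


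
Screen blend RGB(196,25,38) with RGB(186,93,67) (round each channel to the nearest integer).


Screen: C = 255 - (255-A)×(255-B)/255, rounded to nearest integer
R: 255 - (255-196)×(255-186)/255 = 255 - 4071/255 ≈ 255 - 15.965 = 239.035 → 239
G: 255 - (255-25)×(255-93)/255 = 255 - 37260/255 ≈ 255 - 146.118 = 108.882 → 109
B: 255 - (255-38)×(255-67)/255 = 255 - 40796/255 ≈ 255 - 159.984 = 95.016 → 95
= RGB(239, 109, 95)


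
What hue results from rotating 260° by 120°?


New hue = (H + rotation) mod 360
New hue = (260 + 120) mod 360
= 380 mod 360
= 20°


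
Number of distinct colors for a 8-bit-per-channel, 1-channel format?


Total bits = 8 bits/channel × 1 channels = 8 bits
Distinct colors = 2^8
= 256 colors


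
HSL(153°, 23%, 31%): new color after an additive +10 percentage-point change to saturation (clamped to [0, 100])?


Original S = 23%
Adjustment = +10 percentage points
New S = 23 + (10) = 33
Clamp to [0, 100] → 33
= HSL(153°, 33%, 31%)


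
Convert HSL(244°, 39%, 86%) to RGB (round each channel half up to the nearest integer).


H=244°, S=0.39, L=0.86
C = (1-|2L-1|)×S = (1-|0.72|)×0.39 = 0.1092
H' = H/60 = 244/60 ≈ 4.0667; X = C×(1-|H' mod 2 - 1|) = 0.00728
m = L - C/2 = 0.86 - 0.0546 = 0.8054
Sector ⌊H'⌋ = 4 → (R',G',B') = (0.00728, 0.0, 0.1092)
RGB = ((R'+m)×255, (G'+m)×255, (B'+m)×255) = (207.2334, 205.377, 233.223)
Round half up → RGB(207, 205, 233)


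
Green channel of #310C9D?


Color: #310C9D
R = 31 = 49
G = 0C = 12
B = 9D = 157
Green = 12


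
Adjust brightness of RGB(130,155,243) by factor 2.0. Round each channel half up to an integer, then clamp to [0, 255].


Multiply each channel by 2.0, round half up, clamp to [0, 255]
R: 130×2.0 = 260 → clamp → 255
G: 155×2.0 = 310 → clamp → 255
B: 243×2.0 = 486 → clamp → 255
= RGB(255, 255, 255)


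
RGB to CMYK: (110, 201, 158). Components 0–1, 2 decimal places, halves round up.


R'=110/255≈0.4314, G'=201/255≈0.7882, B'=158/255≈0.6196
K = 1 - max(R',G',B') = 1 - 201/255 = 54/255 = 0.21176… → 0.21
(1-R'-K)/(1-K) simplifies to (max-R)/max with max = 201:
C = (201-110)/201 = 91/201 = 0.45273… → 0.45
M = (201-201)/201 = 0/201 = 0 → 0.00
Y = (201-158)/201 = 43/201 = 0.21393… → 0.21
= CMYK(0.45, 0.00, 0.21, 0.21)


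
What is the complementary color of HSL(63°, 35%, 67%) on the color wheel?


Complement = opposite side of color wheel = hue + 180°
H' = (63 + 180) mod 360 = 243°
S and L unchanged.
= HSL(243°, 35%, 67%)


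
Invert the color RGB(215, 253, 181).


Invert: (255-R, 255-G, 255-B)
R: 255-215 = 40
G: 255-253 = 2
B: 255-181 = 74
= RGB(40, 2, 74)


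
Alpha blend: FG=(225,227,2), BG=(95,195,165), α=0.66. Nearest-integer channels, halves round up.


C = α×F + (1-α)×B, with 1-α = 0.34
R: 0.66×225 + 0.34×95 = 148.50 + 32.30 = 180.80 → 181
G: 0.66×227 + 0.34×195 = 149.82 + 66.30 = 216.12 → 216
B: 0.66×2 + 0.34×165 = 1.32 + 56.10 = 57.42 → 57
= RGB(181, 216, 57)


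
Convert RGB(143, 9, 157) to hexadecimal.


R = 143 → 8F (hex)
G = 9 → 09 (hex)
B = 157 → 9D (hex)
Hex = #8F099D


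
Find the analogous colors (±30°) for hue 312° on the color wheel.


Base hue: 312°
Left analog: (312 - 30) mod 360 = 282°
Right analog: (312 + 30) mod 360 = 342°
Analogous hues = 282° and 342°


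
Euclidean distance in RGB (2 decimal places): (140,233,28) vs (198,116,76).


d = √[(R₁-R₂)² + (G₁-G₂)² + (B₁-B₂)²]
d = √[(140-198)² + (233-116)² + (28-76)²]
d = √[3364 + 13689 + 2304]
d = √19357
d ≈ 139.13


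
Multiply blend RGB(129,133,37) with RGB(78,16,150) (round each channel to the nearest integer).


Multiply: C = A×B/255, rounded to nearest integer
R: 129×78/255 = 10062/255 ≈ 39.459 → 39
G: 133×16/255 = 2128/255 ≈ 8.345 → 8
B: 37×150/255 = 5550/255 ≈ 21.765 → 22
= RGB(39, 8, 22)


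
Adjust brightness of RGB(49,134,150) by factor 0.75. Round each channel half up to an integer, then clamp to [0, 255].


Multiply each channel by 0.75, round half up, clamp to [0, 255]
R: 49×0.75 = 36.75 → round → 37
G: 134×0.75 = 100.5 → round → 101
B: 150×0.75 = 112.5 → round → 113
= RGB(37, 101, 113)


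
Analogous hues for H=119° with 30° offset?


Base hue: 119°
Left analog: (119 - 30) mod 360 = 89°
Right analog: (119 + 30) mod 360 = 149°
Analogous hues = 89° and 149°


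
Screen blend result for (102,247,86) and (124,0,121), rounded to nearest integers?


Screen: C = 255 - (255-A)×(255-B)/255, rounded to nearest integer
R: 255 - (255-102)×(255-124)/255 = 255 - 20043/255 ≈ 255 - 78.600 = 176.400 → 176
G: 255 - (255-247)×(255-0)/255 = 255 - 2040/255 ≈ 255 - 8.000 = 247.000 → 247
B: 255 - (255-86)×(255-121)/255 = 255 - 22646/255 ≈ 255 - 88.808 = 166.192 → 166
= RGB(176, 247, 166)


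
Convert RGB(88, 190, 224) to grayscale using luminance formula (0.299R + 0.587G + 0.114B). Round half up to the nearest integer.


Gray = 0.299×R + 0.587×G + 0.114×B
Gray = 0.299×88 + 0.587×190 + 0.114×224
Gray = 26.312 + 111.530 + 25.536
Gray = 163.378 → round half up → 163
Gray = 163


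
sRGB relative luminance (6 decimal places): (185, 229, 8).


Linearize each channel (sRGB transfer function): c = v/255; c_lin = c/12.92 if c ≤ 0.04045, else ((c+0.055)/1.055)^2.4
  R: 185/255 ≈ 0.725490 > 0.04045 → ((0.725490+0.055)/1.055)^2.4 ≈ 0.485150
  G: 229/255 ≈ 0.898039 > 0.04045 → ((0.898039+0.055)/1.055)^2.4 ≈ 0.783538
  B: 8/255 ≈ 0.031373 ≤ 0.04045 → 0.031373/12.92 ≈ 0.002428
R_lin = 0.485150, G_lin = 0.783538, B_lin = 0.002428
L = 0.2126×R + 0.7152×G + 0.0722×B
L = 0.2126×0.485150 + 0.7152×0.783538 + 0.0722×0.002428
L ≈ 0.663704


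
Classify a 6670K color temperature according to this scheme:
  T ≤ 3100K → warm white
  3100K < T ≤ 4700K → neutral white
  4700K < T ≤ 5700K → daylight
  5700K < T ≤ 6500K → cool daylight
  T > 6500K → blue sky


Temperature: 6670K
6670K > 6500K → blue sky
Classification: blue sky


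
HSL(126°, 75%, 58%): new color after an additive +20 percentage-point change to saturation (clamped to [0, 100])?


Original S = 75%
Adjustment = +20 percentage points
New S = 75 + (20) = 95
Clamp to [0, 100] → 95
= HSL(126°, 95%, 58%)


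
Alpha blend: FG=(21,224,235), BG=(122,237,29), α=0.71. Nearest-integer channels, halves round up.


C = α×F + (1-α)×B, with 1-α = 0.29
R: 0.71×21 + 0.29×122 = 14.91 + 35.38 = 50.29 → 50
G: 0.71×224 + 0.29×237 = 159.04 + 68.73 = 227.77 → 228
B: 0.71×235 + 0.29×29 = 166.85 + 8.41 = 175.26 → 175
= RGB(50, 228, 175)


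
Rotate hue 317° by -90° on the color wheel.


New hue = (H + rotation) mod 360
New hue = (317 -90) mod 360
= 227 mod 360
= 227°


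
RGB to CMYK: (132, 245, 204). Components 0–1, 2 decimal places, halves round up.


R'=132/255≈0.5176, G'=245/255≈0.9608, B'=204/255≈0.8000
K = 1 - max(R',G',B') = 1 - 245/255 = 10/255 = 0.03921… → 0.04
(1-R'-K)/(1-K) simplifies to (max-R)/max with max = 245:
C = (245-132)/245 = 113/245 = 0.46122… → 0.46
M = (245-245)/245 = 0/245 = 0 → 0.00
Y = (245-204)/245 = 41/245 = 0.16734… → 0.17
= CMYK(0.46, 0.00, 0.17, 0.04)


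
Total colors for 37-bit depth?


Colors = 2^bits = 2^37
= 137,438,953,472 colors


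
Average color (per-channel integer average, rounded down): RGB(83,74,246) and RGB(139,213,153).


Midpoint: each channel = ⌊(C₁+C₂)/2⌋
R: ⌊(83+139)/2⌋ = 111
G: ⌊(74+213)/2⌋ = 143
B: ⌊(246+153)/2⌋ = 199
= RGB(111, 143, 199)


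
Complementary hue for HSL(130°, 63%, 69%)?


Complement = opposite side of color wheel = hue + 180°
H' = (130 + 180) mod 360 = 310°
S and L unchanged.
= HSL(310°, 63%, 69%)


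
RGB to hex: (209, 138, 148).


R = 209 → D1 (hex)
G = 138 → 8A (hex)
B = 148 → 94 (hex)
Hex = #D18A94


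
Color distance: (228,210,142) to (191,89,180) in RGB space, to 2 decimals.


d = √[(R₁-R₂)² + (G₁-G₂)² + (B₁-B₂)²]
d = √[(228-191)² + (210-89)² + (142-180)²]
d = √[1369 + 14641 + 1444]
d = √17454
d ≈ 132.11


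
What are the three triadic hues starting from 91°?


Triadic: equally spaced at 120° intervals
H1 = 91°
H2 = (91 + 120) mod 360 = 211°
H3 = (91 + 240) mod 360 = 331°
Triadic = 91°, 211°, 331°


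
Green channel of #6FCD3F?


Color: #6FCD3F
R = 6F = 111
G = CD = 205
B = 3F = 63
Green = 205


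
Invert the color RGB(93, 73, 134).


Invert: (255-R, 255-G, 255-B)
R: 255-93 = 162
G: 255-73 = 182
B: 255-134 = 121
= RGB(162, 182, 121)


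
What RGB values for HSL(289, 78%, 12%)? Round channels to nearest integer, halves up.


H=289°, S=0.78, L=0.12
C = (1-|2L-1|)×S = (1-|-0.76|)×0.78 = 0.1872
H' = H/60 = 289/60 ≈ 4.8167; X = C×(1-|H' mod 2 - 1|) = 0.15288
m = L - C/2 = 0.12 - 0.0936 = 0.0264
Sector ⌊H'⌋ = 4 → (R',G',B') = (0.15288, 0.0, 0.1872)
RGB = ((R'+m)×255, (G'+m)×255, (B'+m)×255) = (45.7164, 6.732, 54.468)
Round half up → RGB(46, 7, 54)


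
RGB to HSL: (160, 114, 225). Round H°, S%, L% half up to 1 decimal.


Normalize: R'=160/255≈0.6275, G'=114/255≈0.4471, B'=225/255≈0.8824
Max=225/255, Min=114/255, Δ=Max-Min=111/255
L = (Max+Min)/2 = (225+114)/510 = 339/510 = 0.66470… → L = 66.5%
L > 0.5 → S = Δ/(2-Max-Min) = 111/(510-225-114) = 111/171 = 0.64912… → S = 64.9%
(the 1/255 factors cancel in S and H, so raw channel differences can be used)
Max is B' → H = 60 × ((R-G)/Δ + 4) = 60 × ((160-114)/111 + 4)
  46/111 + 4 = 0.4144… + 4 = 4.4144…
  H = 60 × 4.4144… = 264.864…° → H = 264.9°
= HSL(264.9°, 64.9%, 66.5%)


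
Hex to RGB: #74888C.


74 → 116 (R)
88 → 136 (G)
8C → 140 (B)
= RGB(116, 136, 140)


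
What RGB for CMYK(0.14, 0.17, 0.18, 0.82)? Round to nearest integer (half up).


R = 255 × (1-C) × (1-K) = 255 × 0.86 × 0.18 = 39.474 → 39
G = 255 × (1-M) × (1-K) = 255 × 0.83 × 0.18 = 38.097 → 38
B = 255 × (1-Y) × (1-K) = 255 × 0.82 × 0.18 = 37.638 → 38
= RGB(39, 38, 38)


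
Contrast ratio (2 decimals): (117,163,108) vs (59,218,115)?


Linearize each sRGB channel c=v/255: c/12.92 if c ≤ 0.04045 else ((c+0.055)/1.055)^2.4
L = 0.2126×R_lin + 0.7152×G_lin + 0.0722×B_lin
Color 1 (117,163,108):
  R=117: 117/255≈0.4588 > 0.04045 → ((0.4588+0.055)/1.055)^2.4 ≈ 0.17789
  G=163: 163/255≈0.6392 > 0.04045 → ((0.6392+0.055)/1.055)^2.4 ≈ 0.36625
  B=108: 108/255≈0.4235 > 0.04045 → ((0.4235+0.055)/1.055)^2.4 ≈ 0.14996
  L1 = 0.2126×0.17789 + 0.7152×0.36625 + 0.0722×0.14996 ≈ 0.31059
Color 2 (59,218,115):
  R=59: 59/255≈0.2314 > 0.04045 → ((0.2314+0.055)/1.055)^2.4 ≈ 0.04374
  G=218: 218/255≈0.8549 > 0.04045 → ((0.8549+0.055)/1.055)^2.4 ≈ 0.70110
  B=115: 115/255≈0.4510 > 0.04045 → ((0.4510+0.055)/1.055)^2.4 ≈ 0.17144
  L2 = 0.2126×0.04374 + 0.7152×0.70110 + 0.0722×0.17144 ≈ 0.52310
Lighter = 0.52310, Darker = 0.31059
Ratio = (L_lighter + 0.05) / (L_darker + 0.05)
Ratio = (0.52310 + 0.05) / (0.31059 + 0.05) = 0.57310 / 0.36059 ≈ 1.5894
Ratio ≈ 1.59:1


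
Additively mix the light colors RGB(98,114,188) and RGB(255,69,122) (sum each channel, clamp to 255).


Additive: each channel = min(255, C₁+C₂)
R: 98+255 = 353 → 255
G: 114+69 = 183 → 183
B: 188+122 = 310 → 255
= RGB(255, 183, 255)


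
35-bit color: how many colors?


Colors = 2^bits = 2^35
= 34,359,738,368 colors


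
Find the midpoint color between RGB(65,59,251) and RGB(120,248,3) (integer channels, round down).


Midpoint: each channel = ⌊(C₁+C₂)/2⌋
R: ⌊(65+120)/2⌋ = 92
G: ⌊(59+248)/2⌋ = 153
B: ⌊(251+3)/2⌋ = 127
= RGB(92, 153, 127)


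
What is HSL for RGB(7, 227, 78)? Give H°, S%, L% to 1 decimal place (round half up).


Normalize: R'=7/255≈0.0275, G'=227/255≈0.8902, B'=78/255≈0.3059
Max=227/255, Min=7/255, Δ=Max-Min=220/255
L = (Max+Min)/2 = (227+7)/510 = 234/510 = 0.45882… → L = 45.9%
L ≤ 0.5 → S = Δ/(Max+Min) = 220/(227+7) = 220/234 = 0.94017… → S = 94.0%
(the 1/255 factors cancel in S and H, so raw channel differences can be used)
Max is G' → H = 60 × ((B-R)/Δ + 2) = 60 × ((78-7)/220 + 2)
  71/220 + 2 = 0.3227… + 2 = 2.3227…
  H = 60 × 2.3227… = 139.363…° → H = 139.4°
= HSL(139.4°, 94.0%, 45.9%)


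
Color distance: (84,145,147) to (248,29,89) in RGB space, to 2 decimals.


d = √[(R₁-R₂)² + (G₁-G₂)² + (B₁-B₂)²]
d = √[(84-248)² + (145-29)² + (147-89)²]
d = √[26896 + 13456 + 3364]
d = √43716
d ≈ 209.08


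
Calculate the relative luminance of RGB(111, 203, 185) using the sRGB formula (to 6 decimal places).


Linearize each channel (sRGB transfer function): c = v/255; c_lin = c/12.92 if c ≤ 0.04045, else ((c+0.055)/1.055)^2.4
  R: 111/255 ≈ 0.435294 > 0.04045 → ((0.435294+0.055)/1.055)^2.4 ≈ 0.158961
  G: 203/255 ≈ 0.796078 > 0.04045 → ((0.796078+0.055)/1.055)^2.4 ≈ 0.597202
  B: 185/255 ≈ 0.725490 > 0.04045 → ((0.725490+0.055)/1.055)^2.4 ≈ 0.485150
R_lin = 0.158961, G_lin = 0.597202, B_lin = 0.485150
L = 0.2126×R + 0.7152×G + 0.0722×B
L = 0.2126×0.158961 + 0.7152×0.597202 + 0.0722×0.485150
L ≈ 0.495942
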